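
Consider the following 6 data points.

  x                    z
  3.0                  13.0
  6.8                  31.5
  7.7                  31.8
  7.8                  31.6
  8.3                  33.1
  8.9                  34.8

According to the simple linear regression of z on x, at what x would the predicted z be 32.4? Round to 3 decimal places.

7.914

n = 6, Σx = 42.5, Σy = 175.8, Σxy = 1328.99, Σx² = 323.47
Sxx = Σx² − (Σx)²/n = 323.47 − 301.041667 = 22.428333
Sxy = Σxy − (Σx)(Σy)/n = 1328.99 − 1245.25 = 83.74
b = Sxy/Sxx = 83.74/22.428333 = 3.733670
a = ȳ − b·x̄ = 29.3 − 3.733670·7.083333 = 2.853169
Set a + b·x = 32.4: x = (32.4 − 2.853169) / 3.733670 = 7.913616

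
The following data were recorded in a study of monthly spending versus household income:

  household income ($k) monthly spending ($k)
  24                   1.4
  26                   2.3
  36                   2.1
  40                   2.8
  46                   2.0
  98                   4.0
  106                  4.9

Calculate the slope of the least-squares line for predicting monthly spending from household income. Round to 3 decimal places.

0.034

n = 7, Σx = 376, Σy = 19.5, Σxy = 1284.4, Σx² = 27104
Sxx = Σx² − (Σx)²/n = 27104 − 20196.571429 = 6907.428571
Sxy = Σxy − (Σx)(Σy)/n = 1284.4 − 1047.428571 = 236.971429
b = Sxy/Sxx = 236.971429/6907.428571 = 0.034307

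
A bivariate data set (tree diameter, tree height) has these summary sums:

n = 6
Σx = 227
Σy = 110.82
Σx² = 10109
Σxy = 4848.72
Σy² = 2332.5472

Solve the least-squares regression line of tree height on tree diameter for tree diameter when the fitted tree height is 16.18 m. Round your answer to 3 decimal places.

Sxx = Σx² − (Σx)²/n = 10109 − 8588.166667 = 1520.833333
Sxy = Σxy − (Σx)(Σy)/n = 4848.72 − 4192.69 = 656.03
b = Sxy/Sxx = 656.03/1520.833333 = 0.431362
a = ȳ − b·x̄ = 18.47 − 0.431362·37.833333 = 2.150130
Set a + b·x = 16.18: x = (16.18 − 2.150130) / 0.431362 = 32.524570

32.525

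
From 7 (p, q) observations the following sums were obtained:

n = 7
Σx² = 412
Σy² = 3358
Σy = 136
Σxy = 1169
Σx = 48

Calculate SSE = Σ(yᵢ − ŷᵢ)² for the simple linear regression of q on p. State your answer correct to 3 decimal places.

Sxx = Σx² − (Σx)²/n = 412 − 329.142857 = 82.857143
Sxy = Σxy − (Σx)(Σy)/n = 1169 − 932.571429 = 236.428571
Syy = Σy² − (Σy)²/n = 3358 − 2642.285714 = 715.714286
b = Sxy/Sxx = 236.428571/82.857143 = 2.853448
SSE = Syy − b·Sxy = 715.714286 − 2.853448·236.428571 = 41.077586

41.078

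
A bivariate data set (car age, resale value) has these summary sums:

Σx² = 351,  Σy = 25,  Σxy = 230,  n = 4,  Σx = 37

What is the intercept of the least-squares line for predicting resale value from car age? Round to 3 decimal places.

7.571

Sxx = Σx² − (Σx)²/n = 351 − 342.25 = 8.75
Sxy = Σxy − (Σx)(Σy)/n = 230 − 231.25 = -1.25
b = Sxy/Sxx = -1.25/8.75 = -0.142857
a = ȳ − b·x̄ = 6.25 − (-0.142857)·9.25 = 7.571429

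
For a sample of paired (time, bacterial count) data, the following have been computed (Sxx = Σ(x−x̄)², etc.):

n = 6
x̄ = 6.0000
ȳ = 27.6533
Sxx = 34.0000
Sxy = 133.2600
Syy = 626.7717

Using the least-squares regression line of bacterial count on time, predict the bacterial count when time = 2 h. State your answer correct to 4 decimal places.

b = Sxy/Sxx = 133.26/34 = 3.919412
a = ȳ − b·x̄ = 27.6533 − 3.919412·6 = 4.136829
ŷ(2) = a + b·2 = 4.136829 + 3.919412·2 = 11.975653

11.9757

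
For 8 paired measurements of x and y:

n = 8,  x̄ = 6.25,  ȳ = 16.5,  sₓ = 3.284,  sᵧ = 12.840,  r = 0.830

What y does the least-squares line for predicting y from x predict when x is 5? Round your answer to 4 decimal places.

b = r · sᵧ/sₓ = 0.83 · 12.84/3.284 = 3.245189
a = ȳ − b·x̄ = 16.5 − 3.245189·6.25 = -3.782430
ŷ(5) = a + b·5 = -3.782430 + 3.245189·5 = 12.443514

12.4435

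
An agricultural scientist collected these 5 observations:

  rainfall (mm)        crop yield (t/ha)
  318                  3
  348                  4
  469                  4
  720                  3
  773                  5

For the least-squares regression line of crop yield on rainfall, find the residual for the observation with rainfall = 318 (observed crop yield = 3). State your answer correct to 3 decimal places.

-0.494

n = 5, Σx = 2628, Σy = 19, Σxy = 10247, Σx² = 1558118
Sxx = Σx² − (Σx)²/n = 1558118 − 1381276.8 = 176841.2
Sxy = Σxy − (Σx)(Σy)/n = 10247 − 9986.4 = 260.6
b = Sxy/Sxx = 260.6/176841.2 = 0.001474
a = ȳ − b·x̄ = 3.8 − 0.001474·525.6 = 3.025456
ŷ(318) = 3.025456 + 0.001474·318 = 3.494073
residual = y − ŷ = 3 − 3.494073 = -0.494073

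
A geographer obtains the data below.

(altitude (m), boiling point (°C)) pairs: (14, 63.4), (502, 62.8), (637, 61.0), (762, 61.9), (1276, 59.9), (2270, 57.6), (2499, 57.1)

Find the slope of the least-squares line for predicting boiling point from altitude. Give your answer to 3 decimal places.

-0.003

n = 7, Σx = 7960, Σy = 423.7, Σxy = 468315.3, Σx² = 14264690
Sxx = Σx² − (Σx)²/n = 14264690 − 9051657.142857 = 5213032.857143
Sxy = Σxy − (Σx)(Σy)/n = 468315.3 − 481807.428571 = -13492.128571
b = Sxy/Sxx = -13492.128571/5213032.857143 = -0.002588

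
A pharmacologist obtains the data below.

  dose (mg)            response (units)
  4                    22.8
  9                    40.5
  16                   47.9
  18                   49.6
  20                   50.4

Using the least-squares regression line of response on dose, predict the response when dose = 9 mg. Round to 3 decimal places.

35.050

n = 5, Σx = 67, Σy = 211.2, Σxy = 3122.9, Σx² = 1077
Sxx = Σx² − (Σx)²/n = 1077 − 897.8 = 179.2
Sxy = Σxy − (Σx)(Σy)/n = 3122.9 − 2830.08 = 292.82
b = Sxy/Sxx = 292.82/179.2 = 1.634040
a = ȳ − b·x̄ = 42.24 − 1.634040·13.4 = 20.343862
ŷ(9) = a + b·9 = 20.343862 + 1.634040·9 = 35.050223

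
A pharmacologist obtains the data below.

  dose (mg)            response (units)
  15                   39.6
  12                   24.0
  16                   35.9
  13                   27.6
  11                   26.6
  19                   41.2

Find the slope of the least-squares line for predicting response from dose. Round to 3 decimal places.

2.239

n = 6, Σx = 86, Σy = 194.9, Σxy = 2890.6, Σx² = 1276
Sxx = Σx² − (Σx)²/n = 1276 − 1232.666667 = 43.333333
Sxy = Σxy − (Σx)(Σy)/n = 2890.6 − 2793.566667 = 97.033333
b = Sxy/Sxx = 97.033333/43.333333 = 2.239231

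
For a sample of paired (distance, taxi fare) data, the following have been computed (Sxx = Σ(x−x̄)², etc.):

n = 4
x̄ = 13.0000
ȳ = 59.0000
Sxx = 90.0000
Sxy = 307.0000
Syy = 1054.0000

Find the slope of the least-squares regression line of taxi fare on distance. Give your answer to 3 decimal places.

3.411

b = Sxy/Sxx = 307/90 = 3.411111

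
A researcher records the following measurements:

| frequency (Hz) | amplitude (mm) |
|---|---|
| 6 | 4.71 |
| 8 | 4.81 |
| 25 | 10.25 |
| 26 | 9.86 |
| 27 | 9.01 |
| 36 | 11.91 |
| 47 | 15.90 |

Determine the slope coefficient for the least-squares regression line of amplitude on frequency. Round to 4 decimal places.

n = 7, Σx = 175, Σy = 66.45, Σxy = 1998.68, Σx² = 5635
Sxx = Σx² − (Σx)²/n = 5635 − 4375 = 1260
Sxy = Σxy − (Σx)(Σy)/n = 1998.68 − 1661.25 = 337.43
b = Sxy/Sxx = 337.43/1260 = 0.267802

0.2678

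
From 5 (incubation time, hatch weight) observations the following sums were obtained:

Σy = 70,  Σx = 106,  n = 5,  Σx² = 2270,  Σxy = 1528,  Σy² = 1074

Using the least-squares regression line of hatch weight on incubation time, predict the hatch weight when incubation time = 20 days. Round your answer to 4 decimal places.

Sxx = Σx² − (Σx)²/n = 2270 − 2247.2 = 22.8
Sxy = Σxy − (Σx)(Σy)/n = 1528 − 1484 = 44
b = Sxy/Sxx = 44/22.8 = 1.929825
a = ȳ − b·x̄ = 14 − 1.929825·21.2 = -26.912281
ŷ(20) = a + b·20 = -26.912281 + 1.929825·20 = 11.684211

11.6842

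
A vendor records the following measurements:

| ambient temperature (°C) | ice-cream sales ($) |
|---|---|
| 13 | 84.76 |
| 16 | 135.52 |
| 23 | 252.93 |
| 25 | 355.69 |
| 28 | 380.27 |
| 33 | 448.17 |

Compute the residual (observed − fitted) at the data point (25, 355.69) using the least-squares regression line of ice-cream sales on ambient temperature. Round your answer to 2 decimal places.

41.35

n = 6, Σx = 138, Σy = 1657.34, Σxy = 43417.01, Σx² = 3452
Sxx = Σx² − (Σx)²/n = 3452 − 3174 = 278
Sxy = Σxy − (Σx)(Σy)/n = 43417.01 − 38118.82 = 5298.19
b = Sxy/Sxx = 5298.19/278 = 19.058237
a = ȳ − b·x̄ = 276.223333 − 19.058237·23 = -162.116127
ŷ(25) = -162.116127 + 19.058237·25 = 314.339808
residual = y − ŷ = 355.69 − 314.339808 = 41.350192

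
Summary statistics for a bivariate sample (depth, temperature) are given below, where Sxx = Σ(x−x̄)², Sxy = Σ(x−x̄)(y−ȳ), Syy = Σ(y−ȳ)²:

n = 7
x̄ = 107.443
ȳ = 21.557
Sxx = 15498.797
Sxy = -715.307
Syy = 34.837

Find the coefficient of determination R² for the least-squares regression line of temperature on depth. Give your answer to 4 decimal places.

0.9476

R² = Sxy²/(Sxx·Syy) = (-715.307)²/(15498.797·34.837) = 0.947646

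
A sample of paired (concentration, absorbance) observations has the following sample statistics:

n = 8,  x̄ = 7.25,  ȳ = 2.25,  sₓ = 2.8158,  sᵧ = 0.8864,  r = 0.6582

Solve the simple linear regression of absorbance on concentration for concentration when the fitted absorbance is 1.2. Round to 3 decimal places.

2.182

b = r · sᵧ/sₓ = 0.6582 · 0.8864/2.8158 = 0.207198
a = ȳ − b·x̄ = 2.25 − 0.207198·7.25 = 0.747814
Set a + b·x = 1.2: x = (1.2 − 0.747814) / 0.207198 = 2.182387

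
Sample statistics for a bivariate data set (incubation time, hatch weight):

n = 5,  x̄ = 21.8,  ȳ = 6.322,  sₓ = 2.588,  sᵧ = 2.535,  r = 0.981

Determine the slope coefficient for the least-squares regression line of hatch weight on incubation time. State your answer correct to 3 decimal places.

0.961

b = r · sᵧ/sₓ = 0.981 · 2.535/2.588 = 0.960910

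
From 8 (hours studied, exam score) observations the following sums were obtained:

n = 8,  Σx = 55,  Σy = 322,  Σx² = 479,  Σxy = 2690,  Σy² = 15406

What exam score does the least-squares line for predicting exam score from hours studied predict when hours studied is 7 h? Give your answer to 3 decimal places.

40.840

Sxx = Σx² − (Σx)²/n = 479 − 378.125 = 100.875
Sxy = Σxy − (Σx)(Σy)/n = 2690 − 2213.75 = 476.25
b = Sxy/Sxx = 476.25/100.875 = 4.721190
a = ȳ − b·x̄ = 40.25 − 4.721190·6.875 = 7.791822
ŷ(7) = a + b·7 = 7.791822 + 4.721190·7 = 40.840149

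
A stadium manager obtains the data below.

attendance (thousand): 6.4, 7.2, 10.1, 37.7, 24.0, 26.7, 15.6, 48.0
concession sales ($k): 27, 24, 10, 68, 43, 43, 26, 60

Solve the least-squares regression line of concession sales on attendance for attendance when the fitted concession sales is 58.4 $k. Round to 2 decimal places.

39.71

n = 8, Σx = 175.7, Σy = 301, Σxy = 8475.9, Σx² = 5452.35
Sxx = Σx² − (Σx)²/n = 5452.35 − 3858.81125 = 1593.53875
Sxy = Σxy − (Σx)(Σy)/n = 8475.9 − 6610.7125 = 1865.1875
b = Sxy/Sxx = 1865.1875/1593.53875 = 1.170469
a = ȳ − b·x̄ = 37.625 − 1.170469·21.9625 = 11.918577
Set a + b·x = 58.4: x = (58.4 − 11.918577) / 1.170469 = 39.711797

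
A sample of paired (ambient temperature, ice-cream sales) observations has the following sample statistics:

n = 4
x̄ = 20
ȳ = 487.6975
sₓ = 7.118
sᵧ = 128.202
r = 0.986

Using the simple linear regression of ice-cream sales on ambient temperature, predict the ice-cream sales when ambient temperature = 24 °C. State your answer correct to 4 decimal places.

558.7327

b = r · sᵧ/sₓ = 0.986 · 128.202/7.118 = 17.758805
a = ȳ − b·x̄ = 487.6975 − 17.758805·20 = 132.521406
ŷ(24) = a + b·24 = 132.521406 + 17.758805·24 = 558.732719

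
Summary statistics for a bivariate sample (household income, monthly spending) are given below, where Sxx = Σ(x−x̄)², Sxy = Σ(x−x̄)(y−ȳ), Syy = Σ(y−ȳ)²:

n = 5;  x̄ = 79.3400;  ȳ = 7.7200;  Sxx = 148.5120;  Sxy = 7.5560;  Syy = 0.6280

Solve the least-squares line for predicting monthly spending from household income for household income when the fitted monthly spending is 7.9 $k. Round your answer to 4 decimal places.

82.8779

b = Sxy/Sxx = 7.556/148.512 = 0.050878
a = ȳ − b·x̄ = 7.72 − 0.050878·79.34 = 3.683336
Set a + b·x = 7.9: x = (7.9 − 3.683336) / 0.050878 = 82.877872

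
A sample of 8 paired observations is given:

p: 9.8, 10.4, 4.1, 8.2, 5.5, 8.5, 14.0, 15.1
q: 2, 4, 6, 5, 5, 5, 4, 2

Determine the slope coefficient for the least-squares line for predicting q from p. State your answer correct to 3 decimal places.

n = 8, Σx = 75.6, Σy = 33, Σxy = 283, Σx² = 814.76
Sxx = Σx² − (Σx)²/n = 814.76 − 714.42 = 100.34
Sxy = Σxy − (Σx)(Σy)/n = 283 − 311.85 = -28.85
b = Sxy/Sxx = -28.85/100.34 = -0.287522

-0.288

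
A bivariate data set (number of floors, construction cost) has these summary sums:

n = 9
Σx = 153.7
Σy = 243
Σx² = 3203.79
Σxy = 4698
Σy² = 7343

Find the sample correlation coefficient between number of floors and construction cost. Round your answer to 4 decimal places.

Sxx = Σx² − (Σx)²/n = 3203.79 − 2624.854444 = 578.935556
Sxy = Σxy − (Σx)(Σy)/n = 4698 − 4149.9 = 548.1
Syy = Σy² − (Σy)²/n = 7343 − 6561 = 782
r = Sxy/√(Sxx·Syy) = 548.1/√(452727.604444) = 548.1/672.850358 = 0.814594

0.8146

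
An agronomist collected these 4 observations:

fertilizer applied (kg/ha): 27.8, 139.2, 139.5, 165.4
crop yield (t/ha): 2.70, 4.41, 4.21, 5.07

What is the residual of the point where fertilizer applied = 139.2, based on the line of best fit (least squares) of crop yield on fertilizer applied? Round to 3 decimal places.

-0.028

n = 4, Σx = 471.9, Σy = 16.39, Σxy = 2114.805, Σx² = 66966.89
Sxx = Σx² − (Σx)²/n = 66966.89 − 55672.4025 = 11294.4875
Sxy = Σxy − (Σx)(Σy)/n = 2114.805 − 1933.61025 = 181.19475
b = Sxy/Sxx = 181.19475/11294.4875 = 0.016043
a = ȳ − b·x̄ = 4.0975 − 0.016043·117.975 = 2.204855
ŷ(139.2) = 2.204855 + 0.016043·139.2 = 4.438008
residual = y − ŷ = 4.41 − 4.438008 = -0.028008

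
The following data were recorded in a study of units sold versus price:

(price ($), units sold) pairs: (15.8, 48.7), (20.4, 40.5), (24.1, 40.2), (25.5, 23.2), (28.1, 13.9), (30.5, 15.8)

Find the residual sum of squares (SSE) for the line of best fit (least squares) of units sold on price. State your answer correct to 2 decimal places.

160.42

n = 6, Σx = 144.4, Σy = 182.3, Σxy = 4028.57, Σx² = 3616.72, Σy² = 6609.07
Sxx = Σx² − (Σx)²/n = 3616.72 − 3475.226667 = 141.493333
Sxy = Σxy − (Σx)(Σy)/n = 4028.57 − 4387.353333 = -358.783333
Syy = Σy² − (Σy)²/n = 6609.07 − 5538.881667 = 1070.188333
b = Sxy/Sxx = -358.783333/141.493333 = -2.535691
SSE = Syy − b·Sxy = 1070.188333 − (-2.535691)·(-358.783333) = 160.424762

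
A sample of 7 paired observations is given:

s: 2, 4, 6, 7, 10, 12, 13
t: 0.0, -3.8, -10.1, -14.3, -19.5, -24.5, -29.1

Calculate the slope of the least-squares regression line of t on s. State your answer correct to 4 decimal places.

n = 7, Σx = 54, Σy = -101.3, Σxy = -1043.2, Σx² = 518
Sxx = Σx² − (Σx)²/n = 518 − 416.571429 = 101.428571
Sxy = Σxy − (Σx)(Σy)/n = -1043.2 − (-781.457143) = -261.742857
b = Sxy/Sxx = -261.742857/101.428571 = -2.580563

-2.5806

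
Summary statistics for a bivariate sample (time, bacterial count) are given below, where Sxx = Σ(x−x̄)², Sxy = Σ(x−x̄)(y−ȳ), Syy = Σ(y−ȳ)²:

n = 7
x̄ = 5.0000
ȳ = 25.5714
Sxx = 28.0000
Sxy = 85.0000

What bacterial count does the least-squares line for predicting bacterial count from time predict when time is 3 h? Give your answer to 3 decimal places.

b = Sxy/Sxx = 85/28 = 3.035714
a = ȳ − b·x̄ = 25.5714 − 3.035714·5 = 10.392829
ŷ(3) = a + b·3 = 10.392829 + 3.035714·3 = 19.499971

19.500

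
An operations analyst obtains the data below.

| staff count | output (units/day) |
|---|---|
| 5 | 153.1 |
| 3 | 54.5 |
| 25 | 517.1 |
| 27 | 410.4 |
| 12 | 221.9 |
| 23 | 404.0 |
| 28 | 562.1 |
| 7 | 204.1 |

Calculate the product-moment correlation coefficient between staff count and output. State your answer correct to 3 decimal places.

n = 8, Σx = 130, Σy = 2527.2, Σxy = 54059.6, Σx² = 2894, Σy² = 1032299.26
Sxx = Σx² − (Σx)²/n = 2894 − 2112.5 = 781.5
Sxy = Σxy − (Σx)(Σy)/n = 54059.6 − 41067 = 12992.6
Syy = Σy² − (Σy)²/n = 1032299.26 − 798342.48 = 233956.78
r = Sxy/√(Sxx·Syy) = 12992.6/√(182837223.57) = 12992.6/13521.731530 = 0.960868

0.961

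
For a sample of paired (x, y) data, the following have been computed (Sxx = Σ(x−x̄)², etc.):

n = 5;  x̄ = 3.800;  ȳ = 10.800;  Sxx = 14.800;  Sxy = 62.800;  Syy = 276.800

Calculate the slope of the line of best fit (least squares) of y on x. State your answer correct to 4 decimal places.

4.2432

b = Sxy/Sxx = 62.8/14.8 = 4.243243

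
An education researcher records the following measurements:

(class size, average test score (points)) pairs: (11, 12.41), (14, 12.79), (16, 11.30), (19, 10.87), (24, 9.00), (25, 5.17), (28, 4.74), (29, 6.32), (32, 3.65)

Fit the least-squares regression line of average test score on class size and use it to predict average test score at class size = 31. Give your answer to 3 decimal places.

4.339

n = 9, Σx = 198, Σy = 76.25, Σxy = 1480.95, Σx² = 4784
Sxx = Σx² − (Σx)²/n = 4784 − 4356 = 428
Sxy = Σxy − (Σx)(Σy)/n = 1480.95 − 1677.5 = -196.55
b = Sxy/Sxx = -196.55/428 = -0.459229
a = ȳ − b·x̄ = 8.472222 − (-0.459229)·22 = 18.575260
ŷ(31) = a + b·31 = 18.575260 + (-0.459229)·31 = 4.339161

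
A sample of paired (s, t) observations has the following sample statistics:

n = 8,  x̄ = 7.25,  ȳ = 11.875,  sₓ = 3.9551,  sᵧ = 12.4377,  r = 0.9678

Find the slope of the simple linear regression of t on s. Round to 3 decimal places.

3.043

b = r · sᵧ/sₓ = 0.9678 · 12.4377/3.9551 = 3.043464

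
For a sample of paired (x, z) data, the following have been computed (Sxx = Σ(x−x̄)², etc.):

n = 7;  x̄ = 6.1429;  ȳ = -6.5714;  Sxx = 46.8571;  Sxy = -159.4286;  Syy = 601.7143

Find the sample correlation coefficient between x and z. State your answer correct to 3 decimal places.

r = Sxy/√(Sxx·Syy) = -159.4286/√(28194.587127) = -159.4286/167.912439 = -0.949475

-0.949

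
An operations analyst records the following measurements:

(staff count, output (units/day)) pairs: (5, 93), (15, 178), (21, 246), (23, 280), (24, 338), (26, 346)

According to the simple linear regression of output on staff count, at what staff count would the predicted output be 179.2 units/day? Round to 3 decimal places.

n = 6, Σx = 114, Σy = 1481, Σxy = 31849, Σx² = 2472
Sxx = Σx² − (Σx)²/n = 2472 − 2166 = 306
Sxy = Σxy − (Σx)(Σy)/n = 31849 − 28139 = 3710
b = Sxy/Sxx = 3710/306 = 12.124183
a = ȳ − b·x̄ = 246.833333 − 12.124183·19 = 16.473856
Set a + b·x = 179.2: x = (179.2 − 16.473856) / 12.124183 = 13.421617

13.422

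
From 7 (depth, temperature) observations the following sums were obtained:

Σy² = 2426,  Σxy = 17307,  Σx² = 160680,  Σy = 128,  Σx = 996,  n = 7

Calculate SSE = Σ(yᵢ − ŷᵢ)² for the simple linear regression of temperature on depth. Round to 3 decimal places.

Sxx = Σx² − (Σx)²/n = 160680 − 141716.571429 = 18963.428571
Sxy = Σxy − (Σx)(Σy)/n = 17307 − 18212.571429 = -905.571429
Syy = Σy² − (Σy)²/n = 2426 − 2340.571429 = 85.428571
b = Sxy/Sxx = -905.571429/18963.428571 = -0.047754
SSE = Syy − b·Sxy = 85.428571 − (-0.047754)·(-905.571429) = 42.184302

42.184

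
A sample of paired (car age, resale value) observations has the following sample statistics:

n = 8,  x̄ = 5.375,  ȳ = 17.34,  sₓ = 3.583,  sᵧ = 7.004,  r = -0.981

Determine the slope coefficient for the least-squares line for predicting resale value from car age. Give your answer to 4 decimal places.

-1.9176

b = r · sᵧ/sₓ = -0.981 · 7.004/3.583 = -1.917646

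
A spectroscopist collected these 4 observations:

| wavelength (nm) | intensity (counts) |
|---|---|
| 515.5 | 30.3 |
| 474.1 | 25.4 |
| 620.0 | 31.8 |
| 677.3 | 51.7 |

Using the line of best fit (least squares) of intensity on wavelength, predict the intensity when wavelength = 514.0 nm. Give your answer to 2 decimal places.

28.60

n = 4, Σx = 2286.9, Σy = 139.2, Σxy = 82394.2, Σx² = 1333646.35
Sxx = Σx² − (Σx)²/n = 1333646.35 − 1307477.9025 = 26168.4475
Sxy = Σxy − (Σx)(Σy)/n = 82394.2 − 79584.12 = 2810.08
b = Sxy/Sxx = 2810.08/26168.4475 = 0.107384
a = ȳ − b·x̄ = 34.8 − 0.107384·571.725 = -26.594280
ŷ(514.0) = a + b·514.0 = -26.594280 + 0.107384·514 = 28.601242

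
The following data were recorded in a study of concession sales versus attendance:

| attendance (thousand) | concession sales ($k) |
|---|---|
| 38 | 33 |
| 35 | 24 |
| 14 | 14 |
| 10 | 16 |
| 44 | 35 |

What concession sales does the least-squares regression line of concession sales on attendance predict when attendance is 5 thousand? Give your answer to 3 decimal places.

n = 5, Σx = 141, Σy = 122, Σxy = 3990, Σx² = 4901
Sxx = Σx² − (Σx)²/n = 4901 − 3976.2 = 924.8
Sxy = Σxy − (Σx)(Σy)/n = 3990 − 3440.4 = 549.6
b = Sxy/Sxx = 549.6/924.8 = 0.594291
a = ȳ − b·x̄ = 24.4 − 0.594291·28.2 = 7.641003
ŷ(5) = a + b·5 = 7.641003 + 0.594291·5 = 10.612457

10.612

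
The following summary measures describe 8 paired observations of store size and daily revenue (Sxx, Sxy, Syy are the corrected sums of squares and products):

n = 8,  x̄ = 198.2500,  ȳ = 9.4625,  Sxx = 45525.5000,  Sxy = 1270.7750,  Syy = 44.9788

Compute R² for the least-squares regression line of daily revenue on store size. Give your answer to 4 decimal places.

R² = Sxy²/(Sxx·Syy) = (1270.775)²/(45525.5·44.9788) = 0.788633

0.7886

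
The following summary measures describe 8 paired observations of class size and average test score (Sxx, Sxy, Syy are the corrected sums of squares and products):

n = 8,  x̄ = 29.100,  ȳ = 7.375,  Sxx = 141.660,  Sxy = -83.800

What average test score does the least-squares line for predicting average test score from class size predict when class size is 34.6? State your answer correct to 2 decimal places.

b = Sxy/Sxx = -83.8/141.66 = -0.591557
a = ȳ − b·x̄ = 7.375 − (-0.591557)·29.1 = 24.589316
ŷ(34.6) = a + b·34.6 = 24.589316 + (-0.591557)·34.6 = 4.121435

4.12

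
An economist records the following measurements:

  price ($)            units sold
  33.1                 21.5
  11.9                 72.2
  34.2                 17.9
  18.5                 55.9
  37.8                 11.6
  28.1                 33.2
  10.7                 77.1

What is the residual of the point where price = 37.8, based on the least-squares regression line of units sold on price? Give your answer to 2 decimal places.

1.42

n = 7, Σx = 174.3, Σy = 289.4, Σxy = 5413.53, Σx² = 5082.05
Sxx = Σx² − (Σx)²/n = 5082.05 − 4340.07 = 741.98
Sxy = Σxy − (Σx)(Σy)/n = 5413.53 − 7206.06 = -1792.53
b = Sxy/Sxx = -1792.53/741.98 = -2.415874
a = ȳ − b·x̄ = 41.342857 − (-2.415874)·24.9 = 101.498113
ŷ(37.8) = 101.498113 + (-2.415874)·37.8 = 10.178086
residual = y − ŷ = 11.6 − 10.178086 = 1.421914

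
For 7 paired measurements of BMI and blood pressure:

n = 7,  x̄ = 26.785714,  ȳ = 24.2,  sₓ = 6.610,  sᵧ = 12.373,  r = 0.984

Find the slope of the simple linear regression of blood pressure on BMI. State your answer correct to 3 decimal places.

b = r · sᵧ/sₓ = 0.984 · 12.373/6.61 = 1.841911

1.842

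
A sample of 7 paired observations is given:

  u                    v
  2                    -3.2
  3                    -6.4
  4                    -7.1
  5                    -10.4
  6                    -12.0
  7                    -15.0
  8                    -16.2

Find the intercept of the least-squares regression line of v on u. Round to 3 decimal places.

n = 7, Σx = 35, Σy = -70.3, Σxy = -412.6, Σx² = 203
Sxx = Σx² − (Σx)²/n = 203 − 175 = 28
Sxy = Σxy − (Σx)(Σy)/n = -412.6 − (-351.5) = -61.1
b = Sxy/Sxx = -61.1/28 = -2.182143
a = ȳ − b·x̄ = -10.042857 − (-2.182143)·5 = 0.867857

0.868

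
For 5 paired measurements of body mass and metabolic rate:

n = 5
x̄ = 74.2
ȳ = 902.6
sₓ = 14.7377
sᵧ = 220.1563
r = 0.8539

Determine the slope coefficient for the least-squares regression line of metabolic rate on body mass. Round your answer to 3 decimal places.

12.756

b = r · sᵧ/sₓ = 0.8539 · 220.1563/14.7377 = 12.755821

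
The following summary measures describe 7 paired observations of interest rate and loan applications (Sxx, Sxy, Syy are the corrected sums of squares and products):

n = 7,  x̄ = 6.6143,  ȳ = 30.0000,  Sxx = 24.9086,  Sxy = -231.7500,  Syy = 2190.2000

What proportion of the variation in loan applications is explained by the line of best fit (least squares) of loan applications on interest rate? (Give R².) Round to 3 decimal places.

0.984

R² = Sxy²/(Sxx·Syy) = (-231.75)²/(24.9086·2190.2) = 0.984479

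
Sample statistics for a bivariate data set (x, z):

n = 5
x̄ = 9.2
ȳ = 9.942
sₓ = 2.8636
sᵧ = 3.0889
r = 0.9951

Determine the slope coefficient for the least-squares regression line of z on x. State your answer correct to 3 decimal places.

1.073

b = r · sᵧ/sₓ = 0.9951 · 3.0889/2.8636 = 1.073392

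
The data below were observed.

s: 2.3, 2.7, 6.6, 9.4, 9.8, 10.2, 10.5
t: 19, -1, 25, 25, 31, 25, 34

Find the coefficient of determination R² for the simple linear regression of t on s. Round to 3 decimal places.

0.632

n = 7, Σx = 51.5, Σy = 158, Σxy = 1356.8, Σx² = 454.83, Σy² = 4354
Sxx = Σx² − (Σx)²/n = 454.83 − 378.892857 = 75.937143
Sxy = Σxy − (Σx)(Σy)/n = 1356.8 − 1162.428571 = 194.371429
Syy = Σy² − (Σy)²/n = 4354 − 3566.285714 = 787.714286
R² = Sxy²/(Sxx·Syy) = (194.371429)²/(75.937143·787.714286) = 0.631600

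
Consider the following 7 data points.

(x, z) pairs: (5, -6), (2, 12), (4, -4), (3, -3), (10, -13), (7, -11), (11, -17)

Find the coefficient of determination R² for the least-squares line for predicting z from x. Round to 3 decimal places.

0.781

n = 7, Σx = 42, Σy = -42, Σxy = -425, Σx² = 324, Σy² = 784
Sxx = Σx² − (Σx)²/n = 324 − 252 = 72
Sxy = Σxy − (Σx)(Σy)/n = -425 − (-252) = -173
Syy = Σy² − (Σy)²/n = 784 − 252 = 532
R² = Sxy²/(Sxx·Syy) = (-173)²/(72·532) = 0.781354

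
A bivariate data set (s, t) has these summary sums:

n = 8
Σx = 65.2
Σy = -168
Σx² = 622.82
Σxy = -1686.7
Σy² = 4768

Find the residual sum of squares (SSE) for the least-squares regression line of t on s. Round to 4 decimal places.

Sxx = Σx² − (Σx)²/n = 622.82 − 531.38 = 91.44
Sxy = Σxy − (Σx)(Σy)/n = -1686.7 − (-1369.2) = -317.5
Syy = Σy² − (Σy)²/n = 4768 − 3528 = 1240
b = Sxy/Sxx = -317.5/91.44 = -3.472222
SSE = Syy − b·Sxy = 1240 − (-3.472222)·(-317.5) = 137.569444

137.5694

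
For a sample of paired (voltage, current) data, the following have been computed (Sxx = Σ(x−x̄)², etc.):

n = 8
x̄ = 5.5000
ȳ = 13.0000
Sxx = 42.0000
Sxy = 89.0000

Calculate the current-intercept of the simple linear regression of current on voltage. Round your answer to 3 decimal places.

1.345

b = Sxy/Sxx = 89/42 = 2.119048
a = ȳ − b·x̄ = 13 − 2.119048·5.5 = 1.345238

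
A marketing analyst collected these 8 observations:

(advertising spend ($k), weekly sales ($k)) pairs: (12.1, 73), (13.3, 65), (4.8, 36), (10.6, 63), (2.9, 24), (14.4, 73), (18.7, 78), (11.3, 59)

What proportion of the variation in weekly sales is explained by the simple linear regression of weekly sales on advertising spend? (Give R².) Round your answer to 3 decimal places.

0.902

n = 8, Σx = 88.1, Σy = 471, Σxy = 5834.5, Σx² = 1151.85, Σy² = 30289
Sxx = Σx² − (Σx)²/n = 1151.85 − 970.20125 = 181.64875
Sxy = Σxy − (Σx)(Σy)/n = 5834.5 − 5186.8875 = 647.6125
Syy = Σy² − (Σy)²/n = 30289 − 27730.125 = 2558.875
R² = Sxy²/(Sxx·Syy) = (647.6125)²/(181.64875·2558.875) = 0.902296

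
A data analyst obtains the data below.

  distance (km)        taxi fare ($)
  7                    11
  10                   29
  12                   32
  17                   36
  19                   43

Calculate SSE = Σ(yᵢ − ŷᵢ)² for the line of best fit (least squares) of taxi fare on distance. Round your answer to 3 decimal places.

n = 5, Σx = 65, Σy = 151, Σxy = 2180, Σx² = 943, Σy² = 5131
Sxx = Σx² − (Σx)²/n = 943 − 845 = 98
Sxy = Σxy − (Σx)(Σy)/n = 2180 − 1963 = 217
Syy = Σy² − (Σy)²/n = 5131 − 4560.2 = 570.8
b = Sxy/Sxx = 217/98 = 2.214286
SSE = Syy − b·Sxy = 570.8 − 2.214286·217 = 90.3

90.300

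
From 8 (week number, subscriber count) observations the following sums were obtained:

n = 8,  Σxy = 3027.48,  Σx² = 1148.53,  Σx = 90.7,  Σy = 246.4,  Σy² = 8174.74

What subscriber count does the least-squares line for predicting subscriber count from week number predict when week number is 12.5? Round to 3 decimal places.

Sxx = Σx² − (Σx)²/n = 1148.53 − 1028.31125 = 120.21875
Sxy = Σxy − (Σx)(Σy)/n = 3027.48 − 2793.56 = 233.92
b = Sxy/Sxx = 233.92/120.21875 = 1.945786
a = ȳ − b·x̄ = 30.8 − 1.945786·11.3375 = 8.739648
ŷ(12.5) = a + b·12.5 = 8.739648 + 1.945786·12.5 = 33.061977

33.062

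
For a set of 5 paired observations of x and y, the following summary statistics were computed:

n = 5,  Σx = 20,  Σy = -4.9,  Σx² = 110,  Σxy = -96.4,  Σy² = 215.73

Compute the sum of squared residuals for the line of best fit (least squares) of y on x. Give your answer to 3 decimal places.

Sxx = Σx² − (Σx)²/n = 110 − 80 = 30
Sxy = Σxy − (Σx)(Σy)/n = -96.4 − (-19.6) = -76.8
Syy = Σy² − (Σy)²/n = 215.73 − 4.802 = 210.928
b = Sxy/Sxx = -76.8/30 = -2.56
SSE = Syy − b·Sxy = 210.928 − (-2.56)·(-76.8) = 14.32

14.320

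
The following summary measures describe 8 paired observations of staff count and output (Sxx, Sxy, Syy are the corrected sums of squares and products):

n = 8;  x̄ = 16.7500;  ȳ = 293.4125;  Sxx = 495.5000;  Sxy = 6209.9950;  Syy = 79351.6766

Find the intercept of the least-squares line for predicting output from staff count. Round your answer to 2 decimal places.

b = Sxy/Sxx = 6209.995/495.5 = 12.532785
a = ȳ − b·x̄ = 293.4125 − 12.532785·16.75 = 83.488350

83.49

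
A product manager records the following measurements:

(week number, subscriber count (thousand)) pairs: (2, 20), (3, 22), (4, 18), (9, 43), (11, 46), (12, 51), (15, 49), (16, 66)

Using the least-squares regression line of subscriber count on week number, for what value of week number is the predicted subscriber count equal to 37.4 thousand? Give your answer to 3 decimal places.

n = 8, Σx = 72, Σy = 315, Σxy = 3474, Σx² = 856
Sxx = Σx² − (Σx)²/n = 856 − 648 = 208
Sxy = Σxy − (Σx)(Σy)/n = 3474 − 2835 = 639
b = Sxy/Sxx = 639/208 = 3.072115
a = ȳ − b·x̄ = 39.375 − 3.072115·9 = 11.725962
Set a + b·x = 37.4: x = (37.4 − 11.725962) / 3.072115 = 8.357121

8.357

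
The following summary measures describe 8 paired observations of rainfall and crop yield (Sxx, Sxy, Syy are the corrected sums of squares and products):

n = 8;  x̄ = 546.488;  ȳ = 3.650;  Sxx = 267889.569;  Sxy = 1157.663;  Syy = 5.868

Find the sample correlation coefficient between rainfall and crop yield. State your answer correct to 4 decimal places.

r = Sxy/√(Sxx·Syy) = 1157.663/√(1571975.990892) = 1157.663/1253.784667 = 0.923335

0.9233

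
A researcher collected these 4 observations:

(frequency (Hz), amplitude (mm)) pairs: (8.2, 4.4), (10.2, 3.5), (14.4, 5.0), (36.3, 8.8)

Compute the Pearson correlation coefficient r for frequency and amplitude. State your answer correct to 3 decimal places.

n = 4, Σx = 69.1, Σy = 21.7, Σxy = 463.22, Σx² = 1696.33, Σy² = 134.05
Sxx = Σx² − (Σx)²/n = 1696.33 − 1193.7025 = 502.6275
Sxy = Σxy − (Σx)(Σy)/n = 463.22 − 374.8675 = 88.3525
Syy = Σy² − (Σy)²/n = 134.05 − 117.7225 = 16.3275
r = Sxy/√(Sxx·Syy) = 88.3525/√(8206.650506) = 88.3525/90.590565 = 0.975295

0.975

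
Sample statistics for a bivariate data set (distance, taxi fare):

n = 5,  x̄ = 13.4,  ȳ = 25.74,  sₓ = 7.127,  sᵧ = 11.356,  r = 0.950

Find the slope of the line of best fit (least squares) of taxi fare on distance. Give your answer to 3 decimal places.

1.514

b = r · sᵧ/sₓ = 0.95 · 11.356/7.127 = 1.513708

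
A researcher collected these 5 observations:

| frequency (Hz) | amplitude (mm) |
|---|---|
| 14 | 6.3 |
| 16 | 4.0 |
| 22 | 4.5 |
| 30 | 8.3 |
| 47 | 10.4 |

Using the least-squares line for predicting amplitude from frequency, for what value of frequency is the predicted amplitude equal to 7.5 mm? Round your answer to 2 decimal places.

30.40

n = 5, Σx = 129, Σy = 33.5, Σxy = 989, Σx² = 4045
Sxx = Σx² − (Σx)²/n = 4045 − 3328.2 = 716.8
Sxy = Σxy − (Σx)(Σy)/n = 989 − 864.3 = 124.7
b = Sxy/Sxx = 124.7/716.8 = 0.173968
a = ȳ − b·x̄ = 6.7 − 0.173968·25.8 = 2.211635
Set a + b·x = 7.5: x = (7.5 − 2.211635) / 0.173968 = 30.398557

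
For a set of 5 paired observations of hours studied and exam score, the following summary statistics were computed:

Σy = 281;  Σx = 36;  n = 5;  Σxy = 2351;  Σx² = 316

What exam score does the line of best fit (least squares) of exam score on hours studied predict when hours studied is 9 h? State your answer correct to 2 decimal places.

66.59

Sxx = Σx² − (Σx)²/n = 316 − 259.2 = 56.8
Sxy = Σxy − (Σx)(Σy)/n = 2351 − 2023.2 = 327.8
b = Sxy/Sxx = 327.8/56.8 = 5.771127
a = ȳ − b·x̄ = 56.2 − 5.771127·7.2 = 14.647887
ŷ(9) = a + b·9 = 14.647887 + 5.771127·9 = 66.588028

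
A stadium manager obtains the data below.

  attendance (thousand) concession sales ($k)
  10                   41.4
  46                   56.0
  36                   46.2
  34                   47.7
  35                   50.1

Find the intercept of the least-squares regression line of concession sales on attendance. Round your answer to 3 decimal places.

36.677

n = 5, Σx = 161, Σy = 241.4, Σxy = 8028.5, Σx² = 5893
Sxx = Σx² − (Σx)²/n = 5893 − 5184.2 = 708.8
Sxy = Σxy − (Σx)(Σy)/n = 8028.5 − 7773.08 = 255.42
b = Sxy/Sxx = 255.42/708.8 = 0.360356
a = ȳ − b·x̄ = 48.28 − 0.360356·32.2 = 36.676552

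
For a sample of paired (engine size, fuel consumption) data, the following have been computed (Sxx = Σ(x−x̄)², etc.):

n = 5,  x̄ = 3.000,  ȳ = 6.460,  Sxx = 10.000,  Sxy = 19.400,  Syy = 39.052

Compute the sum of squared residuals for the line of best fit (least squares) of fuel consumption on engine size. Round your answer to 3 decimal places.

b = Sxy/Sxx = 19.4/10 = 1.94
SSE = Syy − b·Sxy = 39.052 − 1.94·19.4 = 1.416

1.416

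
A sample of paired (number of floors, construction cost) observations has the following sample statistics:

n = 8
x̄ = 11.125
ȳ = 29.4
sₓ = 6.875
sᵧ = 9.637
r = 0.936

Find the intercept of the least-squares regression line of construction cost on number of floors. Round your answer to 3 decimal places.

b = r · sᵧ/sₓ = 0.936 · 9.637/6.875 = 1.312034
a = ȳ − b·x̄ = 29.4 − 1.312034·11.125 = 14.803625

14.804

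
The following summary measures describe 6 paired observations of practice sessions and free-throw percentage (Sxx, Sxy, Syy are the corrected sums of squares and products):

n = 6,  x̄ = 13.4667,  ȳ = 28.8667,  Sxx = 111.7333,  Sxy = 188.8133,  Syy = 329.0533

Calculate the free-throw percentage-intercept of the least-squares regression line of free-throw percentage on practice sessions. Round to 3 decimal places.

b = Sxy/Sxx = 188.8133/111.7333 = 1.689857
a = ȳ − b·x̄ = 28.8667 − 1.689857·13.4667 = 6.109903

6.110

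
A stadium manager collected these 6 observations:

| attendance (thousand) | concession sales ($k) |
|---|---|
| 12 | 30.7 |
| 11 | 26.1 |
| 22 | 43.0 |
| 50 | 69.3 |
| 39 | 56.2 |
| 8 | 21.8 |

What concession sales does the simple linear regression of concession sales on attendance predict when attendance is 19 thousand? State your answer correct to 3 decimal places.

36.164

n = 6, Σx = 142, Σy = 247.1, Σxy = 7432.7, Σx² = 4834
Sxx = Σx² − (Σx)²/n = 4834 − 3360.666667 = 1473.333333
Sxy = Σxy − (Σx)(Σy)/n = 7432.7 − 5848.033333 = 1584.666667
b = Sxy/Sxx = 1584.666667/1473.333333 = 1.075566
a = ȳ − b·x̄ = 41.183333 − 1.075566·23.666667 = 15.728281
ŷ(19) = a + b·19 = 15.728281 + 1.075566·19 = 36.164027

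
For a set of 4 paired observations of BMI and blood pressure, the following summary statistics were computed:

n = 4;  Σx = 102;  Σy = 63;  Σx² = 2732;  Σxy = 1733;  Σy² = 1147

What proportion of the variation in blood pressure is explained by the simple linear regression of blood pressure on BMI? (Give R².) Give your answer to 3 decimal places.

0.789

Sxx = Σx² − (Σx)²/n = 2732 − 2601 = 131
Sxy = Σxy − (Σx)(Σy)/n = 1733 − 1606.5 = 126.5
Syy = Σy² − (Σy)²/n = 1147 − 992.25 = 154.75
R² = Sxy²/(Sxx·Syy) = (126.5)²/(131·154.75) = 0.789367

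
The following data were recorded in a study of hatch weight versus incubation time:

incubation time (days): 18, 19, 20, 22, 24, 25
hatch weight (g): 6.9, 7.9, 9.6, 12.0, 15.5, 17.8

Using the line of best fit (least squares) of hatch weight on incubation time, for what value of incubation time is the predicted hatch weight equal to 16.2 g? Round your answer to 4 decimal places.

24.3197

n = 6, Σx = 128, Σy = 69.7, Σxy = 1547.3, Σx² = 2770
Sxx = Σx² − (Σx)²/n = 2770 − 2730.666667 = 39.333333
Sxy = Σxy − (Σx)(Σy)/n = 1547.3 − 1486.933333 = 60.366667
b = Sxy/Sxx = 60.366667/39.333333 = 1.534746
a = ȳ − b·x̄ = 11.616667 − 1.534746·21.333333 = -21.124576
Set a + b·x = 16.2: x = (16.2 − (-21.124576)) / 1.534746 = 24.319713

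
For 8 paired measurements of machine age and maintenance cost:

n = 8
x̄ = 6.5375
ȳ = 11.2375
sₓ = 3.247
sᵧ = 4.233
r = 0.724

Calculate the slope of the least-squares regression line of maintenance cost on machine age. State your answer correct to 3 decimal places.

0.944

b = r · sᵧ/sₓ = 0.724 · 4.233/3.247 = 0.943853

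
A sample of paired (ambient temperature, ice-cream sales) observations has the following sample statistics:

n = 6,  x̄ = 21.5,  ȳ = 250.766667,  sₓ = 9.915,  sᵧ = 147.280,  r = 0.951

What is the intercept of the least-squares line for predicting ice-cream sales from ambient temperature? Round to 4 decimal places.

-52.9510

b = r · sᵧ/sₓ = 0.951 · 147.28/9.915 = 14.126402
a = ȳ − b·x̄ = 250.766667 − 14.126402·21.5 = -52.950985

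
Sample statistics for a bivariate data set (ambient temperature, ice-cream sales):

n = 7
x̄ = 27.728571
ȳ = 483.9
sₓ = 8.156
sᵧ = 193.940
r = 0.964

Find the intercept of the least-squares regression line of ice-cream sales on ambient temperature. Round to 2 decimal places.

b = r · sᵧ/sₓ = 0.964 · 193.94/8.156 = 22.922776
a = ȳ − b·x̄ = 483.9 − 22.922776·27.728571 = -151.715818

-151.72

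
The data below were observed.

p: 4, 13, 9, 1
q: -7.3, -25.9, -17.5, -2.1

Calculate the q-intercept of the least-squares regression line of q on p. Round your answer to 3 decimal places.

n = 4, Σx = 27, Σy = -52.8, Σxy = -525.5, Σx² = 267
Sxx = Σx² − (Σx)²/n = 267 − 182.25 = 84.75
Sxy = Σxy − (Σx)(Σy)/n = -525.5 − (-356.4) = -169.1
b = Sxy/Sxx = -169.1/84.75 = -1.995280
a = ȳ − b·x̄ = -13.2 − (-1.995280)·6.75 = 0.268142

0.268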